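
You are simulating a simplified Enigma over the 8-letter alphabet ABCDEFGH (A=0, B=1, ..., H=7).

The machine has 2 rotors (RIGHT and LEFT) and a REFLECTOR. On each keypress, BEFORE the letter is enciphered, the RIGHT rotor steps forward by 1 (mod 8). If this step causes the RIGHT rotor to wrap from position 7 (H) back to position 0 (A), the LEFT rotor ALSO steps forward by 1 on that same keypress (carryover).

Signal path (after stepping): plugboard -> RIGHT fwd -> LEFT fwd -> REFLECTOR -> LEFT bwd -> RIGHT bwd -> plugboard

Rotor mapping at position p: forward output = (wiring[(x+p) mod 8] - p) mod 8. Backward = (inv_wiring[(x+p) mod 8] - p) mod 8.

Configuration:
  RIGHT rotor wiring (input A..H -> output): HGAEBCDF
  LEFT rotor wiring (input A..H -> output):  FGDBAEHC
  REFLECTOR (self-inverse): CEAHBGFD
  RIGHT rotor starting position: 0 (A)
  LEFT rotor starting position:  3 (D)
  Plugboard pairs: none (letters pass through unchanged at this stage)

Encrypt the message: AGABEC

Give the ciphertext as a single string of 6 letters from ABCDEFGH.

Char 1 ('A'): step: R->1, L=3; A->plug->A->R->F->L->C->refl->A->L'->H->R'->B->plug->B
Char 2 ('G'): step: R->2, L=3; G->plug->G->R->F->L->C->refl->A->L'->H->R'->C->plug->C
Char 3 ('A'): step: R->3, L=3; A->plug->A->R->B->L->F->refl->G->L'->A->R'->D->plug->D
Char 4 ('B'): step: R->4, L=3; B->plug->B->R->G->L->D->refl->H->L'->E->R'->G->plug->G
Char 5 ('E'): step: R->5, L=3; E->plug->E->R->B->L->F->refl->G->L'->A->R'->C->plug->C
Char 6 ('C'): step: R->6, L=3; C->plug->C->R->B->L->F->refl->G->L'->A->R'->D->plug->D

Answer: BCDGCD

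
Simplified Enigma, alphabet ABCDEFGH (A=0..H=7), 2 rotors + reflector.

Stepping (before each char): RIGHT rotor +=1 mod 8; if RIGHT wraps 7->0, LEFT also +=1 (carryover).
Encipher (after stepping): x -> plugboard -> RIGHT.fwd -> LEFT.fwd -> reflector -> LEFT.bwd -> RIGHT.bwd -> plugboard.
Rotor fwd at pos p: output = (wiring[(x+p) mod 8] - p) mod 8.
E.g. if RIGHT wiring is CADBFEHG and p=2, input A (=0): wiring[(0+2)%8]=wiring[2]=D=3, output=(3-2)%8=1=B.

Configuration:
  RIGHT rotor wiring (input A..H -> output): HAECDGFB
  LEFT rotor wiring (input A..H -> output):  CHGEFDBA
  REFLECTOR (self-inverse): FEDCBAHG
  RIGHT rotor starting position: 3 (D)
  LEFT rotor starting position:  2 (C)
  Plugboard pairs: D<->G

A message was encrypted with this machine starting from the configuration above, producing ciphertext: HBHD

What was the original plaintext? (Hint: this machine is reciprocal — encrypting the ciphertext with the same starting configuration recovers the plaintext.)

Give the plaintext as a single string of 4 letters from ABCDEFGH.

Answer: AEBH

Derivation:
Char 1 ('H'): step: R->4, L=2; H->plug->H->R->G->L->A->refl->F->L'->H->R'->A->plug->A
Char 2 ('B'): step: R->5, L=2; B->plug->B->R->A->L->E->refl->B->L'->D->R'->E->plug->E
Char 3 ('H'): step: R->6, L=2; H->plug->H->R->A->L->E->refl->B->L'->D->R'->B->plug->B
Char 4 ('D'): step: R->7, L=2; D->plug->G->R->H->L->F->refl->A->L'->G->R'->H->plug->H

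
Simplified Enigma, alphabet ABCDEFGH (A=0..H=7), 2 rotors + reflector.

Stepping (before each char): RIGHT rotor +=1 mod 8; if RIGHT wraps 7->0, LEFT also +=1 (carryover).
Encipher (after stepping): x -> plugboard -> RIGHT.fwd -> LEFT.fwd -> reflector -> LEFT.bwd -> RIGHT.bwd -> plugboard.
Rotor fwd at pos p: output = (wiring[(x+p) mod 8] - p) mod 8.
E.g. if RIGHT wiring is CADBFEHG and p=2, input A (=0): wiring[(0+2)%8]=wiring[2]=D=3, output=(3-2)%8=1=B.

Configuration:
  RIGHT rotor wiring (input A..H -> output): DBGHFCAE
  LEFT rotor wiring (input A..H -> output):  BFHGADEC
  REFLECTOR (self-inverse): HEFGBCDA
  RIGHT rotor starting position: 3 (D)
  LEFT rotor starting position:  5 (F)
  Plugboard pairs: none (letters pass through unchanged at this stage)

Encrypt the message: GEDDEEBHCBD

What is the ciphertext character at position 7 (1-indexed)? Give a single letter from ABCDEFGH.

Char 1 ('G'): step: R->4, L=5; G->plug->G->R->C->L->F->refl->C->L'->F->R'->F->plug->F
Char 2 ('E'): step: R->5, L=5; E->plug->E->R->E->L->A->refl->H->L'->B->R'->F->plug->F
Char 3 ('D'): step: R->6, L=5; D->plug->D->R->D->L->E->refl->B->L'->G->R'->B->plug->B
Char 4 ('D'): step: R->7, L=5; D->plug->D->R->H->L->D->refl->G->L'->A->R'->E->plug->E
Char 5 ('E'): step: R->0, L->6 (L advanced); E->plug->E->R->F->L->A->refl->H->L'->D->R'->A->plug->A
Char 6 ('E'): step: R->1, L=6; E->plug->E->R->B->L->E->refl->B->L'->E->R'->D->plug->D
Char 7 ('B'): step: R->2, L=6; B->plug->B->R->F->L->A->refl->H->L'->D->R'->C->plug->C

C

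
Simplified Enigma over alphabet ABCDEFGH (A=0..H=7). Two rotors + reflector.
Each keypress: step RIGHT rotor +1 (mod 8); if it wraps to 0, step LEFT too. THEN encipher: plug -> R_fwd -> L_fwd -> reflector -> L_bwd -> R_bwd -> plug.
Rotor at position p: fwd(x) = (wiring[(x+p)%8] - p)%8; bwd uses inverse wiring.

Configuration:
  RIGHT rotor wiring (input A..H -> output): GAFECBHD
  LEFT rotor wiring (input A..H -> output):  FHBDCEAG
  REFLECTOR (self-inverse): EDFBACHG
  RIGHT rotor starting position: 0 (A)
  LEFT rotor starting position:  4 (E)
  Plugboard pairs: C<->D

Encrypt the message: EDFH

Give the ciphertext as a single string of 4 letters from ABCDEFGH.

Answer: ACDC

Derivation:
Char 1 ('E'): step: R->1, L=4; E->plug->E->R->A->L->G->refl->H->L'->H->R'->A->plug->A
Char 2 ('D'): step: R->2, L=4; D->plug->C->R->A->L->G->refl->H->L'->H->R'->D->plug->C
Char 3 ('F'): step: R->3, L=4; F->plug->F->R->D->L->C->refl->F->L'->G->R'->C->plug->D
Char 4 ('H'): step: R->4, L=4; H->plug->H->R->A->L->G->refl->H->L'->H->R'->D->plug->C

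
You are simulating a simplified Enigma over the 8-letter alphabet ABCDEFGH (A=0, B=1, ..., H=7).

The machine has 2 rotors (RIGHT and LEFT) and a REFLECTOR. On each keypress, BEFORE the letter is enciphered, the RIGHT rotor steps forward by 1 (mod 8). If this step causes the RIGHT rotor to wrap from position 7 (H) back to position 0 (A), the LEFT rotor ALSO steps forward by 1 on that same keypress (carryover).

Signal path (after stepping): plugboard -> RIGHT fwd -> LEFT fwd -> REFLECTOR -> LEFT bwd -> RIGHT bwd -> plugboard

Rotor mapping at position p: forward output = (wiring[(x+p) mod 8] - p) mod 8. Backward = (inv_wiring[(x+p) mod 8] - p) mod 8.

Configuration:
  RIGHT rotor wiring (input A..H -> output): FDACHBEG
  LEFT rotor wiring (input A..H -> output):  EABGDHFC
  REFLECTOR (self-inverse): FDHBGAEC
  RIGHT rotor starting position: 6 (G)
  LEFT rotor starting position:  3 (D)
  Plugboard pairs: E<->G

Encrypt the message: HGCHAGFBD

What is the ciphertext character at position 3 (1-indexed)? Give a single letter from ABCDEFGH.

Char 1 ('H'): step: R->7, L=3; H->plug->H->R->F->L->B->refl->D->L'->A->R'->F->plug->F
Char 2 ('G'): step: R->0, L->4 (L advanced); G->plug->E->R->H->L->C->refl->H->L'->A->R'->C->plug->C
Char 3 ('C'): step: R->1, L=4; C->plug->C->R->B->L->D->refl->B->L'->C->R'->A->plug->A

A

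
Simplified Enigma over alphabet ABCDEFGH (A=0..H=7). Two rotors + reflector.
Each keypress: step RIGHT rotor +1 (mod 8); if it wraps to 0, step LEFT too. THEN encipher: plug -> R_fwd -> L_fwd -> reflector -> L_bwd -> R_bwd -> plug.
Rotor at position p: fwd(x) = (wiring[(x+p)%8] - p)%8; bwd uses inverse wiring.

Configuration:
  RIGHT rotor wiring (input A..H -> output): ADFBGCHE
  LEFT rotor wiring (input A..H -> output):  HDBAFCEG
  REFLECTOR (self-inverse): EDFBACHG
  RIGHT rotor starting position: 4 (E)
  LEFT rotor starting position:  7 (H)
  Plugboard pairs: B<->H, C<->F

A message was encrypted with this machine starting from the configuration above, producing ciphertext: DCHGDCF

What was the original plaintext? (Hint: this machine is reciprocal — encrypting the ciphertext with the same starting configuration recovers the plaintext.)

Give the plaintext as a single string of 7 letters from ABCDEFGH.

Char 1 ('D'): step: R->5, L=7; D->plug->D->R->D->L->C->refl->F->L'->H->R'->C->plug->F
Char 2 ('C'): step: R->6, L=7; C->plug->F->R->D->L->C->refl->F->L'->H->R'->E->plug->E
Char 3 ('H'): step: R->7, L=7; H->plug->B->R->B->L->A->refl->E->L'->C->R'->E->plug->E
Char 4 ('G'): step: R->0, L->0 (L advanced); G->plug->G->R->H->L->G->refl->H->L'->A->R'->A->plug->A
Char 5 ('D'): step: R->1, L=0; D->plug->D->R->F->L->C->refl->F->L'->E->R'->B->plug->H
Char 6 ('C'): step: R->2, L=0; C->plug->F->R->C->L->B->refl->D->L'->B->R'->H->plug->B
Char 7 ('F'): step: R->3, L=0; F->plug->C->R->H->L->G->refl->H->L'->A->R'->G->plug->G

Answer: FEEAHBG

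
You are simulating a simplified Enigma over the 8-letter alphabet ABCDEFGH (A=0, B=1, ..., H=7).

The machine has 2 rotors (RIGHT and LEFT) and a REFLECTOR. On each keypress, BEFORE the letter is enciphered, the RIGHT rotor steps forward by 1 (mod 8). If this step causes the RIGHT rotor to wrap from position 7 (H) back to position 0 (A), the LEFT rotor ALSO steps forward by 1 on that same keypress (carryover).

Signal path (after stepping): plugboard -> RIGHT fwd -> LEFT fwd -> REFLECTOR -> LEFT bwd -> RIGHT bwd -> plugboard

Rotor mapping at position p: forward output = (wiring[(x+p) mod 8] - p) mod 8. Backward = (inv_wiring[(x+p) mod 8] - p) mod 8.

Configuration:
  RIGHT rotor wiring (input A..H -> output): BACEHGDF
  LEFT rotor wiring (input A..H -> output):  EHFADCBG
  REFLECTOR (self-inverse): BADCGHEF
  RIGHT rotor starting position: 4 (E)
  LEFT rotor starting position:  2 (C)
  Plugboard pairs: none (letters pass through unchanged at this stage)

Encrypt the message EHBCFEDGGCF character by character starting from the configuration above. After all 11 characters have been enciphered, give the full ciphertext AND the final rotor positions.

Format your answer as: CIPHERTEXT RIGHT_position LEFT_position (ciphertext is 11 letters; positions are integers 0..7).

Answer: HFDBHCEADFB 7 3

Derivation:
Char 1 ('E'): step: R->5, L=2; E->plug->E->R->D->L->A->refl->B->L'->C->R'->H->plug->H
Char 2 ('H'): step: R->6, L=2; H->plug->H->R->A->L->D->refl->C->L'->G->R'->F->plug->F
Char 3 ('B'): step: R->7, L=2; B->plug->B->R->C->L->B->refl->A->L'->D->R'->D->plug->D
Char 4 ('C'): step: R->0, L->3 (L advanced); C->plug->C->R->C->L->H->refl->F->L'->A->R'->B->plug->B
Char 5 ('F'): step: R->1, L=3; F->plug->F->R->C->L->H->refl->F->L'->A->R'->H->plug->H
Char 6 ('E'): step: R->2, L=3; E->plug->E->R->B->L->A->refl->B->L'->F->R'->C->plug->C
Char 7 ('D'): step: R->3, L=3; D->plug->D->R->A->L->F->refl->H->L'->C->R'->E->plug->E
Char 8 ('G'): step: R->4, L=3; G->plug->G->R->G->L->E->refl->G->L'->D->R'->A->plug->A
Char 9 ('G'): step: R->5, L=3; G->plug->G->R->H->L->C->refl->D->L'->E->R'->D->plug->D
Char 10 ('C'): step: R->6, L=3; C->plug->C->R->D->L->G->refl->E->L'->G->R'->F->plug->F
Char 11 ('F'): step: R->7, L=3; F->plug->F->R->A->L->F->refl->H->L'->C->R'->B->plug->B
Final: ciphertext=HFDBHCEADFB, RIGHT=7, LEFT=3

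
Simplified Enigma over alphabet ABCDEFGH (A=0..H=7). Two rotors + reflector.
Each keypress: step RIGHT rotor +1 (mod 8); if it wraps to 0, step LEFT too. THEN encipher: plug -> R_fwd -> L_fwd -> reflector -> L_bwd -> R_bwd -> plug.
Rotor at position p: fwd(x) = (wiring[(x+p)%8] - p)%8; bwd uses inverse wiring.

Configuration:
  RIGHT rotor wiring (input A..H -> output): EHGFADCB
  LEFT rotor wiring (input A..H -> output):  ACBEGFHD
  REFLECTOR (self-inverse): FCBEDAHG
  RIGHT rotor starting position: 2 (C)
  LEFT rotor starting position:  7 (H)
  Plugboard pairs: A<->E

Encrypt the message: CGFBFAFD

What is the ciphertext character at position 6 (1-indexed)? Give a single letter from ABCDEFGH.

Char 1 ('C'): step: R->3, L=7; C->plug->C->R->A->L->E->refl->D->L'->C->R'->A->plug->E
Char 2 ('G'): step: R->4, L=7; G->plug->G->R->C->L->D->refl->E->L'->A->R'->E->plug->A
Char 3 ('F'): step: R->5, L=7; F->plug->F->R->B->L->B->refl->C->L'->D->R'->H->plug->H
Char 4 ('B'): step: R->6, L=7; B->plug->B->R->D->L->C->refl->B->L'->B->R'->D->plug->D
Char 5 ('F'): step: R->7, L=7; F->plug->F->R->B->L->B->refl->C->L'->D->R'->H->plug->H
Char 6 ('A'): step: R->0, L->0 (L advanced); A->plug->E->R->A->L->A->refl->F->L'->F->R'->D->plug->D

D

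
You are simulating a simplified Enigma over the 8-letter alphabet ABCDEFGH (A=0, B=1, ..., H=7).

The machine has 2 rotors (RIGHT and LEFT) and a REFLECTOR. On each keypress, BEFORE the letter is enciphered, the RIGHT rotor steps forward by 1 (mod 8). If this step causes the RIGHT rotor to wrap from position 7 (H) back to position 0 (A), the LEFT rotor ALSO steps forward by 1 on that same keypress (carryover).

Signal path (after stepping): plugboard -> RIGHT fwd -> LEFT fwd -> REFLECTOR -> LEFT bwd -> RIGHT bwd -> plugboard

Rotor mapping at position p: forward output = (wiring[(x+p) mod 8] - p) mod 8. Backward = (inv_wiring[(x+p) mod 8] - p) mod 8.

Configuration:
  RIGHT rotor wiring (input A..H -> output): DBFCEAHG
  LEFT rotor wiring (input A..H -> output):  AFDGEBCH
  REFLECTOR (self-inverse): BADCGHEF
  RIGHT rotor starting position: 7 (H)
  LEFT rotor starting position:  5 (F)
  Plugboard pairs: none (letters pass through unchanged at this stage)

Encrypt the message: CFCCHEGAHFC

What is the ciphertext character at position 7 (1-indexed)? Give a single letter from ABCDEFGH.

Char 1 ('C'): step: R->0, L->6 (L advanced); C->plug->C->R->F->L->A->refl->B->L'->B->R'->B->plug->B
Char 2 ('F'): step: R->1, L=6; F->plug->F->R->G->L->G->refl->E->L'->A->R'->A->plug->A
Char 3 ('C'): step: R->2, L=6; C->plug->C->R->C->L->C->refl->D->L'->H->R'->H->plug->H
Char 4 ('C'): step: R->3, L=6; C->plug->C->R->F->L->A->refl->B->L'->B->R'->B->plug->B
Char 5 ('H'): step: R->4, L=6; H->plug->H->R->G->L->G->refl->E->L'->A->R'->A->plug->A
Char 6 ('E'): step: R->5, L=6; E->plug->E->R->E->L->F->refl->H->L'->D->R'->A->plug->A
Char 7 ('G'): step: R->6, L=6; G->plug->G->R->G->L->G->refl->E->L'->A->R'->B->plug->B

B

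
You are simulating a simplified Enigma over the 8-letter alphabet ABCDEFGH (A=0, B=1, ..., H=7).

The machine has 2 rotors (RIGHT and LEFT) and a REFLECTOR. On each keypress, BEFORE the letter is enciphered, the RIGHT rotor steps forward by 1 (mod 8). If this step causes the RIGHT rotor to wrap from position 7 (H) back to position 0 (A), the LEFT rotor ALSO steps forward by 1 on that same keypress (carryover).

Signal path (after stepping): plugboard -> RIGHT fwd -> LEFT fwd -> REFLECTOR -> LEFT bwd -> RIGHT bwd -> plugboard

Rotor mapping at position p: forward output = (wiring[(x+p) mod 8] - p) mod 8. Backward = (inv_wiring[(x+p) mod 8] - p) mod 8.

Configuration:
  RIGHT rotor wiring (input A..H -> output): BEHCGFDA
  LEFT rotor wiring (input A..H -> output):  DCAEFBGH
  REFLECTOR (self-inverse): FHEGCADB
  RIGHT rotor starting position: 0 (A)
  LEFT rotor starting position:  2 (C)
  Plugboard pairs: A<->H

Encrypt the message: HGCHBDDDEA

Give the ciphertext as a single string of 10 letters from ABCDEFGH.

Char 1 ('H'): step: R->1, L=2; H->plug->A->R->D->L->H->refl->B->L'->G->R'->B->plug->B
Char 2 ('G'): step: R->2, L=2; G->plug->G->R->H->L->A->refl->F->L'->F->R'->A->plug->H
Char 3 ('C'): step: R->3, L=2; C->plug->C->R->C->L->D->refl->G->L'->A->R'->D->plug->D
Char 4 ('H'): step: R->4, L=2; H->plug->A->R->C->L->D->refl->G->L'->A->R'->F->plug->F
Char 5 ('B'): step: R->5, L=2; B->plug->B->R->G->L->B->refl->H->L'->D->R'->C->plug->C
Char 6 ('D'): step: R->6, L=2; D->plug->D->R->G->L->B->refl->H->L'->D->R'->C->plug->C
Char 7 ('D'): step: R->7, L=2; D->plug->D->R->A->L->G->refl->D->L'->C->R'->B->plug->B
Char 8 ('D'): step: R->0, L->3 (L advanced); D->plug->D->R->C->L->G->refl->D->L'->D->R'->G->plug->G
Char 9 ('E'): step: R->1, L=3; E->plug->E->R->E->L->E->refl->C->L'->B->R'->C->plug->C
Char 10 ('A'): step: R->2, L=3; A->plug->H->R->C->L->G->refl->D->L'->D->R'->D->plug->D

Answer: BHDFCCBGCD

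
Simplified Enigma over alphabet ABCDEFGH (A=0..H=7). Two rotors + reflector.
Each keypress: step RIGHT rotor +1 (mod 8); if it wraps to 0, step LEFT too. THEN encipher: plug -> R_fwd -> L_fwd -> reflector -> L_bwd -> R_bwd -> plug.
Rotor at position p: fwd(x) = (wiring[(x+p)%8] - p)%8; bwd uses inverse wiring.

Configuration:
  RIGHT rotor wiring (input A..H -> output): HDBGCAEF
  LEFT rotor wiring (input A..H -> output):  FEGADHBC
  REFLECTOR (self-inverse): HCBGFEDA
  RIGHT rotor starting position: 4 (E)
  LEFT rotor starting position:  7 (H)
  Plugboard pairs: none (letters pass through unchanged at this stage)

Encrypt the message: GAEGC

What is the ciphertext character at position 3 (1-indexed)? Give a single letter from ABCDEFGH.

Char 1 ('G'): step: R->5, L=7; G->plug->G->R->B->L->G->refl->D->L'->A->R'->C->plug->C
Char 2 ('A'): step: R->6, L=7; A->plug->A->R->G->L->A->refl->H->L'->D->R'->E->plug->E
Char 3 ('E'): step: R->7, L=7; E->plug->E->R->H->L->C->refl->B->L'->E->R'->C->plug->C

C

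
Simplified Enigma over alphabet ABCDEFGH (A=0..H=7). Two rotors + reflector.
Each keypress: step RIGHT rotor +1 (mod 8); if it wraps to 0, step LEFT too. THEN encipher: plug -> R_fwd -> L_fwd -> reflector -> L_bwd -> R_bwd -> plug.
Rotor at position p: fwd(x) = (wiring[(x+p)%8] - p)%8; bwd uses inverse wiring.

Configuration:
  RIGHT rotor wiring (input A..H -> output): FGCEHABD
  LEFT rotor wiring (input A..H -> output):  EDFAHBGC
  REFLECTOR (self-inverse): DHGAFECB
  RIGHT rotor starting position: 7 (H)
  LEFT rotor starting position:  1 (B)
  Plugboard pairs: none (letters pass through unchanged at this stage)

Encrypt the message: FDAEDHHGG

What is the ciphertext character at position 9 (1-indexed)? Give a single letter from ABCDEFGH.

Char 1 ('F'): step: R->0, L->2 (L advanced); F->plug->F->R->A->L->D->refl->A->L'->F->R'->A->plug->A
Char 2 ('D'): step: R->1, L=2; D->plug->D->R->G->L->C->refl->G->L'->B->R'->B->plug->B
Char 3 ('A'): step: R->2, L=2; A->plug->A->R->A->L->D->refl->A->L'->F->R'->C->plug->C
Char 4 ('E'): step: R->3, L=2; E->plug->E->R->A->L->D->refl->A->L'->F->R'->C->plug->C
Char 5 ('D'): step: R->4, L=2; D->plug->D->R->H->L->B->refl->H->L'->D->R'->A->plug->A
Char 6 ('H'): step: R->5, L=2; H->plug->H->R->C->L->F->refl->E->L'->E->R'->B->plug->B
Char 7 ('H'): step: R->6, L=2; H->plug->H->R->C->L->F->refl->E->L'->E->R'->E->plug->E
Char 8 ('G'): step: R->7, L=2; G->plug->G->R->B->L->G->refl->C->L'->G->R'->B->plug->B
Char 9 ('G'): step: R->0, L->3 (L advanced); G->plug->G->R->B->L->E->refl->F->L'->A->R'->F->plug->F

F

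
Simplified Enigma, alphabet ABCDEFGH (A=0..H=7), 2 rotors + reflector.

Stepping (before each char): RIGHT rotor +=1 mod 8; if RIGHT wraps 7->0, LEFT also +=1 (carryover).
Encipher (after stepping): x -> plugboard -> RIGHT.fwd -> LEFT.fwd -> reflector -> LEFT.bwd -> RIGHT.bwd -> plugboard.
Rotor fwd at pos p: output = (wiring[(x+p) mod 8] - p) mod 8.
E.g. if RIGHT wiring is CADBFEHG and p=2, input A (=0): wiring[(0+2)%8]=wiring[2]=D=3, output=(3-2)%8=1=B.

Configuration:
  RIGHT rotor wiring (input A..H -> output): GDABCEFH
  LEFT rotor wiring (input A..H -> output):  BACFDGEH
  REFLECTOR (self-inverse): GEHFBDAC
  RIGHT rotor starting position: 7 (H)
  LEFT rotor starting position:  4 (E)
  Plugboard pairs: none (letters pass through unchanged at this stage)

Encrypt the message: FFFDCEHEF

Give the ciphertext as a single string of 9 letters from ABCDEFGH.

Answer: GHGCEAADD

Derivation:
Char 1 ('F'): step: R->0, L->5 (L advanced); F->plug->F->R->E->L->D->refl->F->L'->F->R'->G->plug->G
Char 2 ('F'): step: R->1, L=5; F->plug->F->R->E->L->D->refl->F->L'->F->R'->H->plug->H
Char 3 ('F'): step: R->2, L=5; F->plug->F->R->F->L->F->refl->D->L'->E->R'->G->plug->G
Char 4 ('D'): step: R->3, L=5; D->plug->D->R->C->L->C->refl->H->L'->B->R'->C->plug->C
Char 5 ('C'): step: R->4, L=5; C->plug->C->R->B->L->H->refl->C->L'->C->R'->E->plug->E
Char 6 ('E'): step: R->5, L=5; E->plug->E->R->G->L->A->refl->G->L'->H->R'->A->plug->A
Char 7 ('H'): step: R->6, L=5; H->plug->H->R->G->L->A->refl->G->L'->H->R'->A->plug->A
Char 8 ('E'): step: R->7, L=5; E->plug->E->R->C->L->C->refl->H->L'->B->R'->D->plug->D
Char 9 ('F'): step: R->0, L->6 (L advanced); F->plug->F->R->E->L->E->refl->B->L'->B->R'->D->plug->D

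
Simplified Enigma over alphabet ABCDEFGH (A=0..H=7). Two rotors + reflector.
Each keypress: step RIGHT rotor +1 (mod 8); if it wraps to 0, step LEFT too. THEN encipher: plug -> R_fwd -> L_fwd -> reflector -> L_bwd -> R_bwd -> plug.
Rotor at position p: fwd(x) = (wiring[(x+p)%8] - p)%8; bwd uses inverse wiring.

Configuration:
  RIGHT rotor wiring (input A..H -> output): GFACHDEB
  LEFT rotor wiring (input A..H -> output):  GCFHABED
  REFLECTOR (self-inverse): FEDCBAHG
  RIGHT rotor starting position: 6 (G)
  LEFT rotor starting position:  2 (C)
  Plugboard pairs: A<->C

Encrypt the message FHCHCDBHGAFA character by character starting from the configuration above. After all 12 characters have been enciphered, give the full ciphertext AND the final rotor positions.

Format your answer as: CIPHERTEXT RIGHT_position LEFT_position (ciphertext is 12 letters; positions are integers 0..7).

Answer: GGABHBGDDCHH 2 4

Derivation:
Char 1 ('F'): step: R->7, L=2; F->plug->F->R->A->L->D->refl->C->L'->E->R'->G->plug->G
Char 2 ('H'): step: R->0, L->3 (L advanced); H->plug->H->R->B->L->F->refl->A->L'->E->R'->G->plug->G
Char 3 ('C'): step: R->1, L=3; C->plug->A->R->E->L->A->refl->F->L'->B->R'->C->plug->A
Char 4 ('H'): step: R->2, L=3; H->plug->H->R->D->L->B->refl->E->L'->A->R'->B->plug->B
Char 5 ('C'): step: R->3, L=3; C->plug->A->R->H->L->C->refl->D->L'->F->R'->H->plug->H
Char 6 ('D'): step: R->4, L=3; D->plug->D->R->F->L->D->refl->C->L'->H->R'->B->plug->B
Char 7 ('B'): step: R->5, L=3; B->plug->B->R->H->L->C->refl->D->L'->F->R'->G->plug->G
Char 8 ('H'): step: R->6, L=3; H->plug->H->R->F->L->D->refl->C->L'->H->R'->D->plug->D
Char 9 ('G'): step: R->7, L=3; G->plug->G->R->E->L->A->refl->F->L'->B->R'->D->plug->D
Char 10 ('A'): step: R->0, L->4 (L advanced); A->plug->C->R->A->L->E->refl->B->L'->G->R'->A->plug->C
Char 11 ('F'): step: R->1, L=4; F->plug->F->R->D->L->H->refl->G->L'->F->R'->H->plug->H
Char 12 ('A'): step: R->2, L=4; A->plug->C->R->F->L->G->refl->H->L'->D->R'->H->plug->H
Final: ciphertext=GGABHBGDDCHH, RIGHT=2, LEFT=4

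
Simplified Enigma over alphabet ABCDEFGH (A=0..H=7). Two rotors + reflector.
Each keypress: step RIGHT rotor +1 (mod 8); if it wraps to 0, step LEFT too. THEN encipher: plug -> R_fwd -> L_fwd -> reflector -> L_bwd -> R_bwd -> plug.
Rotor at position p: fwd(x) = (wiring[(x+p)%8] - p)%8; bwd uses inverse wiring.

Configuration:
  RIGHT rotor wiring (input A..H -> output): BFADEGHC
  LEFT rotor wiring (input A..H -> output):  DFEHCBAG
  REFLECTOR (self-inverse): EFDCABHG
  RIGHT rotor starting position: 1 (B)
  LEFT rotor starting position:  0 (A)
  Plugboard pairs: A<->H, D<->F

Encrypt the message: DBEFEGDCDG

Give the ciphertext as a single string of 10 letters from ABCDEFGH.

Answer: FADEGHFEFA

Derivation:
Char 1 ('D'): step: R->2, L=0; D->plug->F->R->A->L->D->refl->C->L'->E->R'->D->plug->F
Char 2 ('B'): step: R->3, L=0; B->plug->B->R->B->L->F->refl->B->L'->F->R'->H->plug->A
Char 3 ('E'): step: R->4, L=0; E->plug->E->R->F->L->B->refl->F->L'->B->R'->F->plug->D
Char 4 ('F'): step: R->5, L=0; F->plug->D->R->E->L->C->refl->D->L'->A->R'->E->plug->E
Char 5 ('E'): step: R->6, L=0; E->plug->E->R->C->L->E->refl->A->L'->G->R'->G->plug->G
Char 6 ('G'): step: R->7, L=0; G->plug->G->R->H->L->G->refl->H->L'->D->R'->A->plug->H
Char 7 ('D'): step: R->0, L->1 (L advanced); D->plug->F->R->G->L->F->refl->B->L'->D->R'->D->plug->F
Char 8 ('C'): step: R->1, L=1; C->plug->C->R->C->L->G->refl->H->L'->F->R'->E->plug->E
Char 9 ('D'): step: R->2, L=1; D->plug->F->R->A->L->E->refl->A->L'->E->R'->D->plug->F
Char 10 ('G'): step: R->3, L=1; G->plug->G->R->C->L->G->refl->H->L'->F->R'->H->plug->A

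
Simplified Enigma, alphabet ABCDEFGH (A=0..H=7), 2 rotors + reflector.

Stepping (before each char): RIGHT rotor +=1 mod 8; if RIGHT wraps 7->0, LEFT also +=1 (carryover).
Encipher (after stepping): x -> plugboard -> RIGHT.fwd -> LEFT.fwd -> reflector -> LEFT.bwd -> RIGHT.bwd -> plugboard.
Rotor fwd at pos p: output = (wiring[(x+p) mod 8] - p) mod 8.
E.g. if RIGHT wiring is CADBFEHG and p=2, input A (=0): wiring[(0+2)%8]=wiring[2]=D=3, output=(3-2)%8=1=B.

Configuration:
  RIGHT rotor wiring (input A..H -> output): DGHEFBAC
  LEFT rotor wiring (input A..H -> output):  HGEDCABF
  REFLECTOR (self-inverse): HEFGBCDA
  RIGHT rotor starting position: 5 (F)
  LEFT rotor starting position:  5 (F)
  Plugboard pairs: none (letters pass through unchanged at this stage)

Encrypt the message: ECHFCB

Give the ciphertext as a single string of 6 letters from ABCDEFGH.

Char 1 ('E'): step: R->6, L=5; E->plug->E->R->B->L->E->refl->B->L'->E->R'->B->plug->B
Char 2 ('C'): step: R->7, L=5; C->plug->C->R->H->L->F->refl->C->L'->D->R'->A->plug->A
Char 3 ('H'): step: R->0, L->6 (L advanced); H->plug->H->R->C->L->B->refl->E->L'->G->R'->B->plug->B
Char 4 ('F'): step: R->1, L=6; F->plug->F->R->H->L->C->refl->F->L'->F->R'->A->plug->A
Char 5 ('C'): step: R->2, L=6; C->plug->C->R->D->L->A->refl->H->L'->B->R'->G->plug->G
Char 6 ('B'): step: R->3, L=6; B->plug->B->R->C->L->B->refl->E->L'->G->R'->C->plug->C

Answer: BABAGC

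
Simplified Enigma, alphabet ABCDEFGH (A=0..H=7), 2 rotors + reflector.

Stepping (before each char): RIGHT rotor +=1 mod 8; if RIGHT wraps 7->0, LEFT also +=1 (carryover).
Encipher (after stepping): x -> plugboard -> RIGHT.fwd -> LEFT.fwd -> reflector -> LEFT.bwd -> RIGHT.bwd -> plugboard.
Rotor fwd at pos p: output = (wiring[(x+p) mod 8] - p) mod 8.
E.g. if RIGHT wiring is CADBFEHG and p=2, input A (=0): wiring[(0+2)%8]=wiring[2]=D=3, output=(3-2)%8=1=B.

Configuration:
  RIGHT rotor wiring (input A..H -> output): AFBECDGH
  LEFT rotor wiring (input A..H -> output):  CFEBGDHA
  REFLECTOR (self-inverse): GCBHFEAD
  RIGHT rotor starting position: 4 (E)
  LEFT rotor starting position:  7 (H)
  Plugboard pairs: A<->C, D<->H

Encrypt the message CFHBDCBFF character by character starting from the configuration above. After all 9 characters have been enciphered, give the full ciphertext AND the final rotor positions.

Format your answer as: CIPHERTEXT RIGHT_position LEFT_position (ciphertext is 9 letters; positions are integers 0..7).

Char 1 ('C'): step: R->5, L=7; C->plug->A->R->G->L->E->refl->F->L'->D->R'->D->plug->H
Char 2 ('F'): step: R->6, L=7; F->plug->F->R->G->L->E->refl->F->L'->D->R'->E->plug->E
Char 3 ('H'): step: R->7, L=7; H->plug->D->R->C->L->G->refl->A->L'->H->R'->H->plug->D
Char 4 ('B'): step: R->0, L->0 (L advanced); B->plug->B->R->F->L->D->refl->H->L'->G->R'->G->plug->G
Char 5 ('D'): step: R->1, L=0; D->plug->H->R->H->L->A->refl->G->L'->E->R'->A->plug->C
Char 6 ('C'): step: R->2, L=0; C->plug->A->R->H->L->A->refl->G->L'->E->R'->E->plug->E
Char 7 ('B'): step: R->3, L=0; B->plug->B->R->H->L->A->refl->G->L'->E->R'->E->plug->E
Char 8 ('F'): step: R->4, L=0; F->plug->F->R->B->L->F->refl->E->L'->C->R'->C->plug->A
Char 9 ('F'): step: R->5, L=0; F->plug->F->R->E->L->G->refl->A->L'->H->R'->G->plug->G
Final: ciphertext=HEDGCEEAG, RIGHT=5, LEFT=0

Answer: HEDGCEEAG 5 0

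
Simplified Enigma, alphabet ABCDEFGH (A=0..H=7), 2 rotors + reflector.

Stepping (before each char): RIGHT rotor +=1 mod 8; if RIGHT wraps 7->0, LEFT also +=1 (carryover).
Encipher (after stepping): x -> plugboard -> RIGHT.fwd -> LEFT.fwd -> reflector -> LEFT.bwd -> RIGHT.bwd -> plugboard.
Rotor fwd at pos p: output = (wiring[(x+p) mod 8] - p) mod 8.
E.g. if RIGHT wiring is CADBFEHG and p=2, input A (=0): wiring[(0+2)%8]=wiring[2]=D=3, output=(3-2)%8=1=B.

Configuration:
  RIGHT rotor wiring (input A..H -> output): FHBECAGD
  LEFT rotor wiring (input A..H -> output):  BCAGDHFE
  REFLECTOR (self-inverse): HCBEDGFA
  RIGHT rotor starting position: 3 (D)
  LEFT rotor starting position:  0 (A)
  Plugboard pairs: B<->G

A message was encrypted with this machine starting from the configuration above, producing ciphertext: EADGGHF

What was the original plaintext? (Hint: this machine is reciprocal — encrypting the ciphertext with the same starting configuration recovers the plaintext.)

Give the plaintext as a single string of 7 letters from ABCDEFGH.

Answer: HCAFCBA

Derivation:
Char 1 ('E'): step: R->4, L=0; E->plug->E->R->B->L->C->refl->B->L'->A->R'->H->plug->H
Char 2 ('A'): step: R->5, L=0; A->plug->A->R->D->L->G->refl->F->L'->G->R'->C->plug->C
Char 3 ('D'): step: R->6, L=0; D->plug->D->R->B->L->C->refl->B->L'->A->R'->A->plug->A
Char 4 ('G'): step: R->7, L=0; G->plug->B->R->G->L->F->refl->G->L'->D->R'->F->plug->F
Char 5 ('G'): step: R->0, L->1 (L advanced); G->plug->B->R->H->L->A->refl->H->L'->B->R'->C->plug->C
Char 6 ('H'): step: R->1, L=1; H->plug->H->R->E->L->G->refl->F->L'->C->R'->G->plug->B
Char 7 ('F'): step: R->2, L=1; F->plug->F->R->B->L->H->refl->A->L'->H->R'->A->plug->A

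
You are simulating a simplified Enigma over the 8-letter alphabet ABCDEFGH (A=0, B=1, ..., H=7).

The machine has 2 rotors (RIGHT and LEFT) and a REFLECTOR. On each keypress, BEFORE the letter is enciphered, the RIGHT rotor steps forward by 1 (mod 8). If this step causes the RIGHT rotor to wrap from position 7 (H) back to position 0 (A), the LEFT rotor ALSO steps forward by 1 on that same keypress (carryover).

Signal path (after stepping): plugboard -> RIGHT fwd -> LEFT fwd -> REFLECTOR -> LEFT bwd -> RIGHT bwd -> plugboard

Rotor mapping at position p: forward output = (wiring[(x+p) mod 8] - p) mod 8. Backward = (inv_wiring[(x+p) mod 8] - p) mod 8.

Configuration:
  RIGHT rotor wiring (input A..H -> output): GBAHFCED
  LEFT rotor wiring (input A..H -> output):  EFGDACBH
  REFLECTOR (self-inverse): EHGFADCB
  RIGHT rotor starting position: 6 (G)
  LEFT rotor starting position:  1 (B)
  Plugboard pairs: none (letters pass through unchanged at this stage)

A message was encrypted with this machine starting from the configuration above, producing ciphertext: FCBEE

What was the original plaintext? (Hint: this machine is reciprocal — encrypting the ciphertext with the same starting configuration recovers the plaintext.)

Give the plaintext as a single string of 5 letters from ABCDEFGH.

Char 1 ('F'): step: R->7, L=1; F->plug->F->R->G->L->G->refl->C->L'->C->R'->C->plug->C
Char 2 ('C'): step: R->0, L->2 (L advanced); C->plug->C->R->A->L->E->refl->A->L'->D->R'->H->plug->H
Char 3 ('B'): step: R->1, L=2; B->plug->B->R->H->L->D->refl->F->L'->F->R'->H->plug->H
Char 4 ('E'): step: R->2, L=2; E->plug->E->R->C->L->G->refl->C->L'->G->R'->A->plug->A
Char 5 ('E'): step: R->3, L=2; E->plug->E->R->A->L->E->refl->A->L'->D->R'->F->plug->F

Answer: CHHAF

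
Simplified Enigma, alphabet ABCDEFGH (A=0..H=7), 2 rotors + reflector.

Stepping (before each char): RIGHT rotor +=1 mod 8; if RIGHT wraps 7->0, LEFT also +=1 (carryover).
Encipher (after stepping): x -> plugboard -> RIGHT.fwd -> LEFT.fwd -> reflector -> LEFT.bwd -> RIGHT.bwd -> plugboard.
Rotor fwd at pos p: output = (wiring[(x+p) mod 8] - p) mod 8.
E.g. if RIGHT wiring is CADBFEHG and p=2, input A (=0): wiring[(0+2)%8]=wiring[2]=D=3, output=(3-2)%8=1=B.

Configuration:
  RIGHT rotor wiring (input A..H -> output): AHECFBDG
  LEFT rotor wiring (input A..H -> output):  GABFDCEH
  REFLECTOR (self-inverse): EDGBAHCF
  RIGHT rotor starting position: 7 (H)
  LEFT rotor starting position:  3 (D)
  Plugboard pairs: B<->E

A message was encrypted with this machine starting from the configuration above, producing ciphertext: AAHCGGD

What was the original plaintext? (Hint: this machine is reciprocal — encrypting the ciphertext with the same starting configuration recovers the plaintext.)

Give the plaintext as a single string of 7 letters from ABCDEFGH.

Answer: HBADHBF

Derivation:
Char 1 ('A'): step: R->0, L->4 (L advanced); A->plug->A->R->A->L->H->refl->F->L'->G->R'->H->plug->H
Char 2 ('A'): step: R->1, L=4; A->plug->A->R->G->L->F->refl->H->L'->A->R'->E->plug->B
Char 3 ('H'): step: R->2, L=4; H->plug->H->R->F->L->E->refl->A->L'->C->R'->A->plug->A
Char 4 ('C'): step: R->3, L=4; C->plug->C->R->G->L->F->refl->H->L'->A->R'->D->plug->D
Char 5 ('G'): step: R->4, L=4; G->plug->G->R->A->L->H->refl->F->L'->G->R'->H->plug->H
Char 6 ('G'): step: R->5, L=4; G->plug->G->R->F->L->E->refl->A->L'->C->R'->E->plug->B
Char 7 ('D'): step: R->6, L=4; D->plug->D->R->B->L->G->refl->C->L'->E->R'->F->plug->F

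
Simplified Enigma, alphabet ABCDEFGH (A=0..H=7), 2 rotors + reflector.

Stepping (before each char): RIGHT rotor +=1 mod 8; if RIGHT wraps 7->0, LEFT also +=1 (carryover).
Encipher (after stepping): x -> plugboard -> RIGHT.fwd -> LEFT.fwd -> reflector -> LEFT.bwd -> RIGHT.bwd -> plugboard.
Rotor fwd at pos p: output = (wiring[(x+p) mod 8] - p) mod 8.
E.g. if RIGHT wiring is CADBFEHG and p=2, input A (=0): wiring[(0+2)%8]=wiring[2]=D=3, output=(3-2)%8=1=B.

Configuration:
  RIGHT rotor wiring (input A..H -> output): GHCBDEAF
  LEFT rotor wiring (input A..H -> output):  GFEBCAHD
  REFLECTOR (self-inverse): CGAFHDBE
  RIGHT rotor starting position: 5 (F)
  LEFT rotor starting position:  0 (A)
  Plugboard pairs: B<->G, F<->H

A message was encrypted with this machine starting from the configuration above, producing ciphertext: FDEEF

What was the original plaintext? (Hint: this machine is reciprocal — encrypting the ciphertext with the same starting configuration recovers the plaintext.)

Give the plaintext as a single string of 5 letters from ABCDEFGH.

Answer: ACFFH

Derivation:
Char 1 ('F'): step: R->6, L=0; F->plug->H->R->G->L->H->refl->E->L'->C->R'->A->plug->A
Char 2 ('D'): step: R->7, L=0; D->plug->D->R->D->L->B->refl->G->L'->A->R'->C->plug->C
Char 3 ('E'): step: R->0, L->1 (L advanced); E->plug->E->R->D->L->B->refl->G->L'->F->R'->H->plug->F
Char 4 ('E'): step: R->1, L=1; E->plug->E->R->D->L->B->refl->G->L'->F->R'->H->plug->F
Char 5 ('F'): step: R->2, L=1; F->plug->H->R->F->L->G->refl->B->L'->D->R'->F->plug->H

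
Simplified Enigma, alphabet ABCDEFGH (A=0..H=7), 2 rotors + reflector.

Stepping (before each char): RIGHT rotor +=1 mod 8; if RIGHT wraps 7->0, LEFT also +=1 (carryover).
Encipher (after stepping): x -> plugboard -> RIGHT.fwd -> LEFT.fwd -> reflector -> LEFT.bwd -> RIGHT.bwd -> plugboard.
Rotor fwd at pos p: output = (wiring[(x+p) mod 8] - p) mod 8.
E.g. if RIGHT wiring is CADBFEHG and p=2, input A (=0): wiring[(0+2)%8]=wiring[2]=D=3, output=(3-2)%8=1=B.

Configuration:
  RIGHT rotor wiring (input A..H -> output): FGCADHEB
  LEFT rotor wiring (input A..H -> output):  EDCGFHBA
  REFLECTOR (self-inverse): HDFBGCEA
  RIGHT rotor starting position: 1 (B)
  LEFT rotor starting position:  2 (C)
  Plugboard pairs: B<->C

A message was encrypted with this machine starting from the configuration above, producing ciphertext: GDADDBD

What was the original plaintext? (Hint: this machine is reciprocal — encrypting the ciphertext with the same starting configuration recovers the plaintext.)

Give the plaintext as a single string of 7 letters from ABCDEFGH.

Answer: CAFBEAA

Derivation:
Char 1 ('G'): step: R->2, L=2; G->plug->G->R->D->L->F->refl->C->L'->G->R'->B->plug->C
Char 2 ('D'): step: R->3, L=2; D->plug->D->R->B->L->E->refl->G->L'->F->R'->A->plug->A
Char 3 ('A'): step: R->4, L=2; A->plug->A->R->H->L->B->refl->D->L'->C->R'->F->plug->F
Char 4 ('D'): step: R->5, L=2; D->plug->D->R->A->L->A->refl->H->L'->E->R'->C->plug->B
Char 5 ('D'): step: R->6, L=2; D->plug->D->R->A->L->A->refl->H->L'->E->R'->E->plug->E
Char 6 ('B'): step: R->7, L=2; B->plug->C->R->H->L->B->refl->D->L'->C->R'->A->plug->A
Char 7 ('D'): step: R->0, L->3 (L advanced); D->plug->D->R->A->L->D->refl->B->L'->F->R'->A->plug->A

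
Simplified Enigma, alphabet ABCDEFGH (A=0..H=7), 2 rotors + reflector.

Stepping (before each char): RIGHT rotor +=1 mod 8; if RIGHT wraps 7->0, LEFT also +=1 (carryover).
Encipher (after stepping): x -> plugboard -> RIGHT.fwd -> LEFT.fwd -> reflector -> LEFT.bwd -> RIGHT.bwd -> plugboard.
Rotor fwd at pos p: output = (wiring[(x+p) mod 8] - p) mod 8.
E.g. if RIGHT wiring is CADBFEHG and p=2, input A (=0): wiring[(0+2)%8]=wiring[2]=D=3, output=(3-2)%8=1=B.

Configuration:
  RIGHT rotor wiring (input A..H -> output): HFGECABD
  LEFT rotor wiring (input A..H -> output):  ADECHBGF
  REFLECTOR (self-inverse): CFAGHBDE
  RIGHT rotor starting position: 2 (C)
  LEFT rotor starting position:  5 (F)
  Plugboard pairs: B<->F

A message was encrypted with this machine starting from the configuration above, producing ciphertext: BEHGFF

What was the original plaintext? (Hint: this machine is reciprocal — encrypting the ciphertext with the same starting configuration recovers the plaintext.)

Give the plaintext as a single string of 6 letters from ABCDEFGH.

Answer: HFEAEG

Derivation:
Char 1 ('B'): step: R->3, L=5; B->plug->F->R->E->L->G->refl->D->L'->D->R'->H->plug->H
Char 2 ('E'): step: R->4, L=5; E->plug->E->R->D->L->D->refl->G->L'->E->R'->B->plug->F
Char 3 ('H'): step: R->5, L=5; H->plug->H->R->F->L->H->refl->E->L'->A->R'->E->plug->E
Char 4 ('G'): step: R->6, L=5; G->plug->G->R->E->L->G->refl->D->L'->D->R'->A->plug->A
Char 5 ('F'): step: R->7, L=5; F->plug->B->R->A->L->E->refl->H->L'->F->R'->E->plug->E
Char 6 ('F'): step: R->0, L->6 (L advanced); F->plug->B->R->F->L->E->refl->H->L'->B->R'->G->plug->G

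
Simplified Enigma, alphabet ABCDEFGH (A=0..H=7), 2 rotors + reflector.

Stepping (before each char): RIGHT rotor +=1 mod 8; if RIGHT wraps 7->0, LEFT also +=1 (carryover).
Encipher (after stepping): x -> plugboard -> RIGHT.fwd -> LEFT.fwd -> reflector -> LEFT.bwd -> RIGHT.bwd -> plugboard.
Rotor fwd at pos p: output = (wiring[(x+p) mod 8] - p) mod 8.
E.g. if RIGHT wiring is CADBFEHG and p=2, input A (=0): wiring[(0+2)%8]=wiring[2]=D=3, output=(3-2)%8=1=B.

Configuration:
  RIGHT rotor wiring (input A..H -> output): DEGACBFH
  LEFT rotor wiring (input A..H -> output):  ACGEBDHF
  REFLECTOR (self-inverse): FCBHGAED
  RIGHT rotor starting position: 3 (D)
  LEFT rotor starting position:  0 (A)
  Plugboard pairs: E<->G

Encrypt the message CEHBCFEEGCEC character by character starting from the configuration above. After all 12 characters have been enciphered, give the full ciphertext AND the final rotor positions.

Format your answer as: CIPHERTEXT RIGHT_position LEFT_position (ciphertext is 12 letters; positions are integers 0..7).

Char 1 ('C'): step: R->4, L=0; C->plug->C->R->B->L->C->refl->B->L'->E->R'->H->plug->H
Char 2 ('E'): step: R->5, L=0; E->plug->G->R->D->L->E->refl->G->L'->C->R'->C->plug->C
Char 3 ('H'): step: R->6, L=0; H->plug->H->R->D->L->E->refl->G->L'->C->R'->F->plug->F
Char 4 ('B'): step: R->7, L=0; B->plug->B->R->E->L->B->refl->C->L'->B->R'->E->plug->G
Char 5 ('C'): step: R->0, L->1 (L advanced); C->plug->C->R->G->L->E->refl->G->L'->F->R'->G->plug->E
Char 6 ('F'): step: R->1, L=1; F->plug->F->R->E->L->C->refl->B->L'->A->R'->E->plug->G
Char 7 ('E'): step: R->2, L=1; E->plug->G->R->B->L->F->refl->A->L'->D->R'->E->plug->G
Char 8 ('E'): step: R->3, L=1; E->plug->G->R->B->L->F->refl->A->L'->D->R'->H->plug->H
Char 9 ('G'): step: R->4, L=1; G->plug->E->R->H->L->H->refl->D->L'->C->R'->G->plug->E
Char 10 ('C'): step: R->5, L=1; C->plug->C->R->C->L->D->refl->H->L'->H->R'->E->plug->G
Char 11 ('E'): step: R->6, L=1; E->plug->G->R->E->L->C->refl->B->L'->A->R'->E->plug->G
Char 12 ('C'): step: R->7, L=1; C->plug->C->R->F->L->G->refl->E->L'->G->R'->H->plug->H
Final: ciphertext=HCFGEGGHEGGH, RIGHT=7, LEFT=1

Answer: HCFGEGGHEGGH 7 1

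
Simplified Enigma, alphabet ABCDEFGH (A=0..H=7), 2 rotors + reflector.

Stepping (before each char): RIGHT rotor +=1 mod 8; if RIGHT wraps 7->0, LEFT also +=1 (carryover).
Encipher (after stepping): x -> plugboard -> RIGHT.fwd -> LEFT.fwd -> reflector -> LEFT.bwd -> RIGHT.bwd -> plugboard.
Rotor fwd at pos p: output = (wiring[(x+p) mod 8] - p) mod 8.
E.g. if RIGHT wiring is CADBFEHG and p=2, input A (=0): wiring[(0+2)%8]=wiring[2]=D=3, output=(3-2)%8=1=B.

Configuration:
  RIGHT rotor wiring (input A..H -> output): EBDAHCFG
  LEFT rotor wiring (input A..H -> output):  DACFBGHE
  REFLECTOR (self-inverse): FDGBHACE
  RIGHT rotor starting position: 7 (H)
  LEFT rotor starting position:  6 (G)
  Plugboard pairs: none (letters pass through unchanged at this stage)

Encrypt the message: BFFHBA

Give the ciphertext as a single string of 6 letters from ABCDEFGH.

Answer: HGCCCE

Derivation:
Char 1 ('B'): step: R->0, L->7 (L advanced); B->plug->B->R->B->L->E->refl->H->L'->G->R'->H->plug->H
Char 2 ('F'): step: R->1, L=7; F->plug->F->R->E->L->G->refl->C->L'->F->R'->G->plug->G
Char 3 ('F'): step: R->2, L=7; F->plug->F->R->E->L->G->refl->C->L'->F->R'->C->plug->C
Char 4 ('H'): step: R->3, L=7; H->plug->H->R->A->L->F->refl->A->L'->H->R'->C->plug->C
Char 5 ('B'): step: R->4, L=7; B->plug->B->R->G->L->H->refl->E->L'->B->R'->C->plug->C
Char 6 ('A'): step: R->5, L=7; A->plug->A->R->F->L->C->refl->G->L'->E->R'->E->plug->E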